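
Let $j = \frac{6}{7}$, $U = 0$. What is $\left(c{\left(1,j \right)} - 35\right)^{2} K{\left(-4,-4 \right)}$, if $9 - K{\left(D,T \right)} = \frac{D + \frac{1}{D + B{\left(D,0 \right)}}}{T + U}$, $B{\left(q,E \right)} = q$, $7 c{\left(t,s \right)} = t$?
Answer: $\frac{948855}{98} \approx 9682.2$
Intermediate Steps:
$j = \frac{6}{7}$ ($j = 6 \cdot \frac{1}{7} = \frac{6}{7} \approx 0.85714$)
$c{\left(t,s \right)} = \frac{t}{7}$
$K{\left(D,T \right)} = 9 - \frac{D + \frac{1}{2 D}}{T}$ ($K{\left(D,T \right)} = 9 - \frac{D + \frac{1}{D + D}}{T + 0} = 9 - \frac{D + \frac{1}{2 D}}{T}$)
$\left(c{\left(1,j \right)} - 35\right)^{2} K{\left(-4,-4 \right)} = \left(\frac{1}{7} \cdot 1 - 35\right)^{2} \left(9 - - \frac{4}{-4} - \frac{1}{2 \left(-4\right) \left(-4\right)}\right) = \left(\frac{1}{7} - 35\right)^{2} \left(9 - \left(-4\right) \left(- \frac{1}{4}\right) - \left(- \frac{1}{8}\right) \left(- \frac{1}{4}\right)\right) = \left(- \frac{244}{7}\right)^{2} \left(9 - 1 - \frac{1}{32}\right) = \frac{59536}{49} \cdot \frac{255}{32} = \frac{948855}{98}$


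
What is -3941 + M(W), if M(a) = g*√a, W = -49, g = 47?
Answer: -3941 + 329*I ≈ -3941.0 + 329.0*I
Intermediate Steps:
M(a) = 47*√a
-3941 + M(W) = -3941 + 47*√(-49) = -3941 + 47*(7*I) = -3941 + 329*I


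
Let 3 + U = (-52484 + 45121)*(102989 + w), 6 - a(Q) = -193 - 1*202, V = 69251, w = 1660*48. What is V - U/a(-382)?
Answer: 1372761501/401 ≈ 3.4233e+6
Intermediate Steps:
w = 79680
a(Q) = 401 (a(Q) = 6 - (-193 - 1*202) = 6 - (-193 - 202) = 6 - 1*(-395) = 6 + 395 = 401)
U = -1344991850 (U = -3 + (-52484 + 45121)*(102989 + 79680) = -3 - 7363*182669 = -3 - 1344991847 = -1344991850)
V - U/a(-382) = 69251 - (-1344991850)/401 = 69251 - 1*(-1344991850/401) = 69251 + 1344991850/401 = 1372761501/401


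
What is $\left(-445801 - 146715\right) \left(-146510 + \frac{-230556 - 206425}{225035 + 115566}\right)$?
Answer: $\frac{29567667953649356}{340601} \approx 8.681 \cdot 10^{10}$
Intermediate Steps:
$\left(-445801 - 146715\right) \left(-146510 + \frac{-230556 - 206425}{225035 + 115566}\right) = - 592516 \left(-146510 - \frac{436981}{340601}\right) = \left(-592516\right) \left(- \frac{49901889491}{340601}\right) = \frac{29567667953649356}{340601}$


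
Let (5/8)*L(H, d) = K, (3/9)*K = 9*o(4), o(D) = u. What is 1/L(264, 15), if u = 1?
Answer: 5/216 ≈ 0.023148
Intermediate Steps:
o(D) = 1
K = 27 (K = 3*(9*1) = 3*9 = 27)
L(H, d) = 216/5 (L(H, d) = (8/5)*27 = 216/5)
1/L(264, 15) = 1/(216/5) = 5/216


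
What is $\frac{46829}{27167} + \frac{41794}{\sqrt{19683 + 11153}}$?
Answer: $\frac{46829}{27167} + \frac{20897 \sqrt{7709}}{7709} \approx 239.73$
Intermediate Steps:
$\frac{46829}{27167} + \frac{41794}{\sqrt{19683 + 11153}} = 46829 \cdot \frac{1}{27167} + \frac{41794}{\sqrt{30836}} = \frac{46829}{27167} + \frac{41794}{2 \sqrt{7709}} = \frac{46829}{27167} + 41794 \frac{\sqrt{7709}}{15418} = \frac{46829}{27167} + \frac{20897 \sqrt{7709}}{7709}$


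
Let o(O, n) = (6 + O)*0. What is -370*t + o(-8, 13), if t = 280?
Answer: -103600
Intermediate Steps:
o(O, n) = 0
-370*t + o(-8, 13) = -370*280 + 0 = -103600 + 0 = -103600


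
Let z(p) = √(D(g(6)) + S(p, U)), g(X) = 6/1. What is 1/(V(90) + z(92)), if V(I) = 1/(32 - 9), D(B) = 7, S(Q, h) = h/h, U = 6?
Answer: -23/4231 + 1058*√2/4231 ≈ 0.34820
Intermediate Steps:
g(X) = 6 (g(X) = 6*1 = 6)
S(Q, h) = 1
z(p) = 2*√2 (z(p) = √(7 + 1) = √8 = 2*√2)
V(I) = 1/23
1/(V(90) + z(92)) = 1/(1/23 + 2*√2)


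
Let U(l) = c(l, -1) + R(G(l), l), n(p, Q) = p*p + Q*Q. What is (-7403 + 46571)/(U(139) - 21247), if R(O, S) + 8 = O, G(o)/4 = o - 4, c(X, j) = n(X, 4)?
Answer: -19584/689 ≈ -28.424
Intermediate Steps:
n(p, Q) = Q**2 + p**2 (n(p, Q) = p**2 + Q**2 = Q**2 + p**2)
c(X, j) = 16 + X**2 (c(X, j) = 4**2 + X**2 = 16 + X**2)
G(o) = -16 + 4*o (G(o) = 4*(o - 4) = 4*(-4 + o) = -16 + 4*o)
R(O, S) = -8 + O
U(l) = -8 + l**2 + 4*l (U(l) = (16 + l**2) + (-8 + (-16 + 4*l)) = (16 + l**2) + (-24 + 4*l) = -8 + l**2 + 4*l)
(-7403 + 46571)/(U(139) - 21247) = (-7403 + 46571)/((-8 + 139**2 + 4*139) - 21247) = 39168/((-8 + 19321 + 556) - 21247) = 39168/(19869 - 21247) = 39168/(-1378) = 39168*(-1/1378) = -19584/689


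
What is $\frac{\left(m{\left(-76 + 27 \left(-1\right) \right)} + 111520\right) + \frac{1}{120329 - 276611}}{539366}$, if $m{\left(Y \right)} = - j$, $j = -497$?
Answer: $\frac{17506240793}{84293197212} \approx 0.20768$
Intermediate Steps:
$m{\left(Y \right)} = 497$ ($m{\left(Y \right)} = \left(-1\right) \left(-497\right) = 497$)
$\frac{\left(m{\left(-76 + 27 \left(-1\right) \right)} + 111520\right) + \frac{1}{120329 - 276611}}{539366} = \frac{\left(497 + 111520\right) + \frac{1}{120329 - 276611}}{539366} = \left(112017 + \frac{1}{-156282}\right) \frac{1}{539366} = \left(112017 - \frac{1}{156282}\right) \frac{1}{539366} = \frac{17506240793}{156282} \cdot \frac{1}{539366} = \frac{17506240793}{84293197212}$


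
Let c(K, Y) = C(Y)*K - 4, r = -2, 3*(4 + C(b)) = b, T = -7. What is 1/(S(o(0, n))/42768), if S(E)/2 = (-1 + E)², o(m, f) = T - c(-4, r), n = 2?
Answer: 24057/578 ≈ 41.621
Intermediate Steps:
C(b) = -4 + b/3
c(K, Y) = -4 + K*(-4 + Y/3) (c(K, Y) = (-4 + Y/3)*K - 4 = K*(-4 + Y/3) - 4 = -4 + K*(-4 + Y/3))
o(m, f) = -65/3 (o(m, f) = -7 - (-4 + (⅓)*(-4)*(-12 - 2)) = -7 - (-4 + (⅓)*(-4)*(-14)) = -7 - (-4 + 56/3) = -7 - 1*44/3 = -7 - 44/3 = -65/3)
S(E) = 2*(-1 + E)²
1/(S(o(0, n))/42768) = 1/((2*(-1 - 65/3)²)/42768) = 1/((2*(-68/3)²)*(1/42768)) = 1/((2*(4624/9))*(1/42768)) = 1/((9248/9)*(1/42768)) = 1/(578/24057) = 24057/578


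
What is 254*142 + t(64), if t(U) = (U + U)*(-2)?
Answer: 35812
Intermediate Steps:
t(U) = -4*U (t(U) = (2*U)*(-2) = -4*U)
254*142 + t(64) = 254*142 - 4*64 = 36068 - 256 = 35812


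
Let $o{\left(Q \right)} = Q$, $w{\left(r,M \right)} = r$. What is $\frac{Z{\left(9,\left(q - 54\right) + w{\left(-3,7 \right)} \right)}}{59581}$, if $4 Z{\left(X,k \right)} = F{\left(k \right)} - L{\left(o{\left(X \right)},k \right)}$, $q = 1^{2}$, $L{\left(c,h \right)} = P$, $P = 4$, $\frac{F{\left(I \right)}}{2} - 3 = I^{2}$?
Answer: $\frac{3137}{119162} \approx 0.026325$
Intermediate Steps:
$F{\left(I \right)} = 6 + 2 I^{2}$
$L{\left(c,h \right)} = 4$
$q = 1$
$Z{\left(X,k \right)} = \frac{1}{2} + \frac{k^{2}}{2}$ ($Z{\left(X,k \right)} = \frac{\left(6 + 2 k^{2}\right) - 4}{4} = \frac{2 + 2 k^{2}}{4} = \frac{1}{2} + \frac{k^{2}}{2}$)
$\frac{Z{\left(9,\left(q - 54\right) + w{\left(-3,7 \right)} \right)}}{59581} = \frac{\frac{1}{2} + \frac{\left(\left(1 - 54\right) - 3\right)^{2}}{2}}{59581} = \left(\frac{1}{2} + \frac{\left(-53 - 3\right)^{2}}{2}\right) \frac{1}{59581} = \left(\frac{1}{2} + \frac{\left(-56\right)^{2}}{2}\right) \frac{1}{59581} = \left(\frac{1}{2} + \frac{1}{2} \cdot 3136\right) \frac{1}{59581} = \left(\frac{1}{2} + 1568\right) \frac{1}{59581} = \frac{3137}{2} \cdot \frac{1}{59581} = \frac{3137}{119162}$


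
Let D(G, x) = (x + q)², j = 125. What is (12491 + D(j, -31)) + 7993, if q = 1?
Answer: 21384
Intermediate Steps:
D(G, x) = (1 + x)² (D(G, x) = (x + 1)² = (1 + x)²)
(12491 + D(j, -31)) + 7993 = (12491 + (1 - 31)²) + 7993 = (12491 + (-30)²) + 7993 = (12491 + 900) + 7993 = 13391 + 7993 = 21384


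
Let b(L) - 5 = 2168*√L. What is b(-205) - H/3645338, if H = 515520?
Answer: 8855585/1822669 + 2168*I*√205 ≈ 4.8586 + 31041.0*I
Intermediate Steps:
b(L) = 5 + 2168*√L
b(-205) - H/3645338 = (5 + 2168*√(-205)) - 515520/3645338 = (5 + 2168*(I*√205)) - 515520/3645338 = (5 + 2168*I*√205) - 1*257760/1822669 = (5 + 2168*I*√205) - 257760/1822669 = 8855585/1822669 + 2168*I*√205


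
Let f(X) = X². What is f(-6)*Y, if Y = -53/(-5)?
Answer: 1908/5 ≈ 381.60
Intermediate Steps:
Y = 53/5 (Y = -53*(-⅕) = 53/5 ≈ 10.600)
f(-6)*Y = (-6)²*(53/5) = 36*(53/5) = 1908/5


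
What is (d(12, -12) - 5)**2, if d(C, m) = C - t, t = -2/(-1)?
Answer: 25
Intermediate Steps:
t = 2 (t = -2*(-1) = 2)
d(C, m) = -2 + C (d(C, m) = C - 1*2 = C - 2 = -2 + C)
(d(12, -12) - 5)**2 = ((-2 + 12) - 5)**2 = (10 - 5)**2 = 5**2 = 25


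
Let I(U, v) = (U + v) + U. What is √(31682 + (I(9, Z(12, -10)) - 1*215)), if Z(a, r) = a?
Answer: √31497 ≈ 177.47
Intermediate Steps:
I(U, v) = v + 2*U
√(31682 + (I(9, Z(12, -10)) - 1*215)) = √(31682 + ((12 + 2*9) - 1*215)) = √(31682 + ((12 + 18) - 215)) = √(31682 + (30 - 215)) = √(31682 - 185) = √31497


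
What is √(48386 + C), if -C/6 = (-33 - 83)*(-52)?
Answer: √12194 ≈ 110.43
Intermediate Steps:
C = -36192 (C = -6*(-33 - 83)*(-52) = -(-696)*(-52) = -6*6032 = -36192)
√(48386 + C) = √(48386 - 36192) = √12194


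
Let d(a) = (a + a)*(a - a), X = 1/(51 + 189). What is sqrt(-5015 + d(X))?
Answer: I*sqrt(5015) ≈ 70.817*I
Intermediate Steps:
X = 1/240 ≈ 0.0041667
d(a) = 0 (d(a) = (2*a)*0 = 0)
sqrt(-5015 + d(X)) = sqrt(-5015 + 0) = sqrt(-5015) = I*sqrt(5015)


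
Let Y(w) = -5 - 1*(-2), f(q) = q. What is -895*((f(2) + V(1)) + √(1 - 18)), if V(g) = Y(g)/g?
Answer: 895 - 895*I*√17 ≈ 895.0 - 3690.2*I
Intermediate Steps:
Y(w) = -3 (Y(w) = -5 + 2 = -3)
V(g) = -3/g
-895*((f(2) + V(1)) + √(1 - 18)) = -895*((2 - 3/1) + √(1 - 18)) = -895*((2 - 3*1) + √(-17)) = -895*((2 - 3) + I*√17) = -895*(-1 + I*√17) = 895 - 895*I*√17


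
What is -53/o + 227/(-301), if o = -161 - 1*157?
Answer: -1061/1806 ≈ -0.58749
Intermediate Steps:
o = -318 (o = -161 - 157 = -318)
-53/o + 227/(-301) = -53/(-318) + 227/(-301) = -53*(-1/318) + 227*(-1/301) = 1/6 - 227/301 = -1061/1806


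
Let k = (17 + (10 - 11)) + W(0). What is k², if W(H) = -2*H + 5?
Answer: 441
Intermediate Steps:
W(H) = 5 - 2*H
k = 21 (k = (17 + (10 - 11)) + (5 - 2*0) = (17 - 1) + (5 + 0) = 16 + 5 = 21)
k² = 21² = 441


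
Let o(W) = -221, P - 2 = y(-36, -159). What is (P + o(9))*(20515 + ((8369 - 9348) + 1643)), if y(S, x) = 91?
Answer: -2710912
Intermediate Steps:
P = 93 (P = 2 + 91 = 93)
(P + o(9))*(20515 + ((8369 - 9348) + 1643)) = (93 - 221)*(20515 + ((8369 - 9348) + 1643)) = -128*(20515 + (-979 + 1643)) = -128*(20515 + 664) = -128*21179 = -2710912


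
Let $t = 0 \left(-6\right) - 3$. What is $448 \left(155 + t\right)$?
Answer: $68096$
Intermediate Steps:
$t = -3$ ($t = 0 - 3 = -3$)
$448 \left(155 + t\right) = 448 \left(155 - 3\right) = 448 \cdot 152 = 68096$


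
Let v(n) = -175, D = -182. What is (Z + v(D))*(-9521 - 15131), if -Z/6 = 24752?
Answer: 3665431924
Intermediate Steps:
Z = -148512 (Z = -6*24752 = -148512)
(Z + v(D))*(-9521 - 15131) = (-148512 - 175)*(-9521 - 15131) = -148687*(-24652) = 3665431924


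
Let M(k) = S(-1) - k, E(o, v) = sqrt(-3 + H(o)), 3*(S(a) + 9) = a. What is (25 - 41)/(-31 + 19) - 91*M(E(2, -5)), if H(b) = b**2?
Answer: 2825/3 ≈ 941.67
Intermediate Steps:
S(a) = -9 + a/3
E(o, v) = sqrt(-3 + o**2)
M(k) = -28/3 - k (M(k) = (-9 + (1/3)*(-1)) - k = (-9 - 1/3) - k = -28/3 - k)
(25 - 41)/(-31 + 19) - 91*M(E(2, -5)) = (25 - 41)/(-31 + 19) - 91*(-28/3 - sqrt(-3 + 2**2)) = -16/(-12) - 91*(-28/3 - sqrt(-3 + 4)) = -16*(-1/12) - 91*(-28/3 - sqrt(1)) = 4/3 - 91*(-28/3 - 1*1) = 4/3 - 91*(-28/3 - 1) = 4/3 - 91*(-31/3) = 4/3 + 2821/3 = 2825/3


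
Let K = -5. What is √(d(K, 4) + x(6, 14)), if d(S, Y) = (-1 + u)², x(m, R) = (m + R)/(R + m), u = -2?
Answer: √10 ≈ 3.1623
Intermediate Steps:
x(m, R) = 1 (x(m, R) = (R + m)/(R + m) = 1)
d(S, Y) = 9 (d(S, Y) = (-1 - 2)² = (-3)² = 9)
√(d(K, 4) + x(6, 14)) = √(9 + 1) = √10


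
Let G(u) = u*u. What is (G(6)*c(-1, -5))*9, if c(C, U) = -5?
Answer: -1620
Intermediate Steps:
G(u) = u²
(G(6)*c(-1, -5))*9 = (6²*(-5))*9 = (36*(-5))*9 = -180*9 = -1620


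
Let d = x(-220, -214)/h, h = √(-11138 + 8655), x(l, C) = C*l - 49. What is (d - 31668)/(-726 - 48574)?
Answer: 273/425 + 47031*I*√2483/122411900 ≈ 0.64235 + 0.019145*I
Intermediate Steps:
x(l, C) = -49 + C*l
h = I*√2483 (h = √(-2483) = I*√2483 ≈ 49.83*I)
d = -47031*I*√2483/2483 (d = (-49 - 214*(-220))/((I*√2483)) = (-49 + 47080)*(-I*√2483/2483) = 47031*(-I*√2483/2483) = -47031*I*√2483/2483 ≈ -943.83*I)
(d - 31668)/(-726 - 48574) = (-47031*I*√2483/2483 - 31668)/(-726 - 48574) = (-31668 - 47031*I*√2483/2483)/(-49300) = (-31668 - 47031*I*√2483/2483)*(-1/49300) = 273/425 + 47031*I*√2483/122411900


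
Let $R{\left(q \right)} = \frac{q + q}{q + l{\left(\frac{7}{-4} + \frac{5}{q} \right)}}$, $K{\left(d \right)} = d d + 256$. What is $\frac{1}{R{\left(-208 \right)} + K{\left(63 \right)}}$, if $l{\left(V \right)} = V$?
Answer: $\frac{43633}{184435953} \approx 0.00023658$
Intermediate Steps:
$K{\left(d \right)} = 256 + d^{2}$ ($K{\left(d \right)} = d^{2} + 256 = 256 + d^{2}$)
$R{\left(q \right)} = \frac{2 q}{- \frac{7}{4} + q + \frac{5}{q}}$ ($R{\left(q \right)} = \frac{q + q}{q + \left(\frac{7}{-4} + \frac{5}{q}\right)} = \frac{2 q}{q + \left(7 \left(- \frac{1}{4}\right) + \frac{5}{q}\right)} = \frac{2 q}{q - \left(\frac{7}{4} - \frac{5}{q}\right)} = \frac{2 q}{- \frac{7}{4} + q + \frac{5}{q}}$)
$\frac{1}{R{\left(-208 \right)} + K{\left(63 \right)}} = \frac{1}{\frac{8 \left(-208\right)^{2}}{20 - 208 \left(-7 + 4 \left(-208\right)\right)} + \left(256 + 63^{2}\right)} = \frac{1}{8 \cdot 43264 \frac{1}{20 - 208 \left(-7 - 832\right)} + \left(256 + 3969\right)} = \frac{1}{8 \cdot 43264 \frac{1}{20 - -174512} + 4225} = \frac{1}{8 \cdot 43264 \frac{1}{20 + 174512} + 4225} = \frac{1}{8 \cdot 43264 \cdot \frac{1}{174532} + 4225} = \frac{1}{\frac{86528}{43633} + 4225} = \frac{1}{\frac{184435953}{43633}} = \frac{43633}{184435953}$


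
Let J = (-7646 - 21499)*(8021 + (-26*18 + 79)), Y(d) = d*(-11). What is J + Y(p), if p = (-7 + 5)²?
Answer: -222434684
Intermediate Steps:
p = 4 (p = (-2)² = 4)
Y(d) = -11*d
J = -222434640 (J = -29145*(8021 + (-468 + 79)) = -29145*(8021 - 389) = -29145*7632 = -222434640)
J + Y(p) = -222434640 - 11*4 = -222434640 - 44 = -222434684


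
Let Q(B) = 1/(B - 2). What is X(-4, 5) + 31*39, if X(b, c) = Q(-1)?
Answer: 3626/3 ≈ 1208.7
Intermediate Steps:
Q(B) = 1/(-2 + B)
X(b, c) = -1/3 (X(b, c) = 1/(-2 - 1) = 1/(-3) = -1/3)
X(-4, 5) + 31*39 = -1/3 + 31*39 = -1/3 + 1209 = 3626/3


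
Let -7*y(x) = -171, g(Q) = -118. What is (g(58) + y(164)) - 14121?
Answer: -99502/7 ≈ -14215.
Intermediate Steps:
y(x) = 171/7 (y(x) = -⅐*(-171) = 171/7)
(g(58) + y(164)) - 14121 = (-118 + 171/7) - 14121 = -655/7 - 14121 = -99502/7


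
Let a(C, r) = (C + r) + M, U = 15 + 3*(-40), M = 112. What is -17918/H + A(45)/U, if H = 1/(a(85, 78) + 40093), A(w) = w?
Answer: -5063196771/7 ≈ -7.2331e+8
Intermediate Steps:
U = -105 (U = 15 - 120 = -105)
a(C, r) = 112 + C + r (a(C, r) = (C + r) + 112 = 112 + C + r)
H = 1/40368 (H = 1/((112 + 85 + 78) + 40093) = 1/(275 + 40093) = 1/40368 ≈ 2.4772e-5)
-17918/H + A(45)/U = -17918/1/40368 + 45/(-105) = -17918*40368 + 45*(-1/105) = -723313824 - 3/7 = -5063196771/7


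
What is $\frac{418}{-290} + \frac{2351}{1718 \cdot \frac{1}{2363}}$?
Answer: $\frac{805175823}{249110} \approx 3232.2$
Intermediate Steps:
$\frac{418}{-290} + \frac{2351}{1718 \cdot \frac{1}{2363}} = 418 \left(- \frac{1}{290}\right) + \frac{2351}{1718 \cdot \frac{1}{2363}} = - \frac{209}{145} + \frac{2351}{\frac{1718}{2363}} = - \frac{209}{145} + 2351 \cdot \frac{2363}{1718} = - \frac{209}{145} + \frac{5555413}{1718} = \frac{805175823}{249110}$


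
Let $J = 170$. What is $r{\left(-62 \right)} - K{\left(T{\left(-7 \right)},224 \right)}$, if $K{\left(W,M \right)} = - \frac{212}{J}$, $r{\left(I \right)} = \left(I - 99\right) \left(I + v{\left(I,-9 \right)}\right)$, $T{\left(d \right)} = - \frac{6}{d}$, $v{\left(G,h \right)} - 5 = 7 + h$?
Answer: $\frac{807521}{85} \approx 9500.3$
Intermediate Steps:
$v{\left(G,h \right)} = 12 + h$ ($v{\left(G,h \right)} = 5 + \left(7 + h\right) = 12 + h$)
$r{\left(I \right)} = \left(-99 + I\right) \left(3 + I\right)$ ($r{\left(I \right)} = \left(I - 99\right) \left(I + \left(12 - 9\right)\right) = \left(-99 + I\right) \left(I + 3\right) = \left(-99 + I\right) \left(3 + I\right)$)
$K{\left(W,M \right)} = - \frac{106}{85}$ ($K{\left(W,M \right)} = - \frac{212}{170} = \left(-212\right) \frac{1}{170} = - \frac{106}{85}$)
$r{\left(-62 \right)} - K{\left(T{\left(-7 \right)},224 \right)} = \left(-297 + \left(-62\right)^{2} - -5952\right) - - \frac{106}{85} = \left(-297 + 3844 + 5952\right) + \frac{106}{85} = 9499 + \frac{106}{85} = \frac{807521}{85}$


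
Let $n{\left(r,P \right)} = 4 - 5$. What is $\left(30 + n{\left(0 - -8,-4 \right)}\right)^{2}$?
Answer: $841$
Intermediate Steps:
$n{\left(r,P \right)} = -1$ ($n{\left(r,P \right)} = 4 - 5 = -1$)
$\left(30 + n{\left(0 - -8,-4 \right)}\right)^{2} = \left(30 - 1\right)^{2} = 29^{2} = 841$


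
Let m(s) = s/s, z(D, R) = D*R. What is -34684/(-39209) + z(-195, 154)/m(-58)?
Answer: -1177411586/39209 ≈ -30029.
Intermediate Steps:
m(s) = 1
-34684/(-39209) + z(-195, 154)/m(-58) = -34684/(-39209) - 195*154/1 = -34684*(-1/39209) - 30030*1 = 34684/39209 - 30030 = -1177411586/39209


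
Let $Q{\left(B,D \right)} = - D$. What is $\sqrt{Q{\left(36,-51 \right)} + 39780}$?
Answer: $\sqrt{39831} \approx 199.58$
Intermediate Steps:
$\sqrt{Q{\left(36,-51 \right)} + 39780} = \sqrt{\left(-1\right) \left(-51\right) + 39780} = \sqrt{51 + 39780} = \sqrt{39831}$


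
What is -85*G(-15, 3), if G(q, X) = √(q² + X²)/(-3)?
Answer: 85*√26 ≈ 433.42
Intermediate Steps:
G(q, X) = -√(X² + q²)/3 (G(q, X) = √(X² + q²)*(-⅓) = -√(X² + q²)/3)
-85*G(-15, 3) = -(-85)*√(3² + (-15)²)/3 = -(-85)*√(9 + 225)/3 = -(-85)*√234/3 = -(-85)*3*√26/3 = -(-85)*√26 = 85*√26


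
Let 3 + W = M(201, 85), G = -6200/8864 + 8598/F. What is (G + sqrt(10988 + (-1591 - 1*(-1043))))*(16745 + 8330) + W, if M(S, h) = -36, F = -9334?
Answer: -210335611679/5171036 + 150450*sqrt(290) ≈ 2.5214e+6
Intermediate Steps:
G = -8380217/5171036 (G = -6200/8864 + 8598/(-9334) = -6200*1/8864 + 8598*(-1/9334) = -775/1108 - 4299/4667 = -8380217/5171036 ≈ -1.6206)
W = -39 (W = -3 - 36 = -39)
(G + sqrt(10988 + (-1591 - 1*(-1043))))*(16745 + 8330) + W = (-8380217/5171036 + sqrt(10988 + (-1591 - 1*(-1043))))*(16745 + 8330) - 39 = (-8380217/5171036 + sqrt(10988 + (-1591 + 1043)))*25075 - 39 = (-8380217/5171036 + sqrt(10988 - 548))*25075 - 39 = (-8380217/5171036 + sqrt(10440))*25075 - 39 = (-8380217/5171036 + 6*sqrt(290))*25075 - 39 = (-210133941275/5171036 + 150450*sqrt(290)) - 39 = -210335611679/5171036 + 150450*sqrt(290)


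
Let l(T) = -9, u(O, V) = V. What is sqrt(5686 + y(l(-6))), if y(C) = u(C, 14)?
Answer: 10*sqrt(57) ≈ 75.498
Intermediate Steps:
y(C) = 14
sqrt(5686 + y(l(-6))) = sqrt(5686 + 14) = sqrt(5700) = 10*sqrt(57)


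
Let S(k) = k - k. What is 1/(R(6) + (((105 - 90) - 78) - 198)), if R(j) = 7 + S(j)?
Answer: -1/254 ≈ -0.0039370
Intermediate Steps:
S(k) = 0
R(j) = 7 (R(j) = 7 + 0 = 7)
1/(R(6) + (((105 - 90) - 78) - 198)) = 1/(7 + (((105 - 90) - 78) - 198)) = 1/(7 + ((15 - 78) - 198)) = 1/(7 + (-63 - 198)) = 1/(7 - 261) = 1/(-254) = -1/254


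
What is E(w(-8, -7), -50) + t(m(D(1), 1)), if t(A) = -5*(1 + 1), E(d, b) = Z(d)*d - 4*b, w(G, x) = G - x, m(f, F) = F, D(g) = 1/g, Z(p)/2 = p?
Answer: 192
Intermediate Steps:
Z(p) = 2*p
E(d, b) = -4*b + 2*d**2 (E(d, b) = (2*d)*d - 4*b = 2*d**2 - 4*b = -4*b + 2*d**2)
t(A) = -10 (t(A) = -5*2 = -10)
E(w(-8, -7), -50) + t(m(D(1), 1)) = (-4*(-50) + 2*(-8 - 1*(-7))**2) - 10 = (200 + 2*(-8 + 7)**2) - 10 = (200 + 2*(-1)**2) - 10 = (200 + 2*1) - 10 = (200 + 2) - 10 = 202 - 10 = 192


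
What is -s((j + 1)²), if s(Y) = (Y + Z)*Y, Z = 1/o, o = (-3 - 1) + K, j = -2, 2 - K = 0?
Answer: -½ ≈ -0.50000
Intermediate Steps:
K = 2 (K = 2 - 1*0 = 2 + 0 = 2)
o = -2 (o = (-3 - 1) + 2 = -4 + 2 = -2)
Z = -½ (Z = 1/(-2) = -½ ≈ -0.50000)
s(Y) = Y*(-½ + Y) (s(Y) = (Y - ½)*Y = (-½ + Y)*Y = Y*(-½ + Y))
-s((j + 1)²) = -(-2 + 1)²*(-½ + (-2 + 1)²) = -(-1)²*(-½ + (-1)²) = -(-½ + 1) = -1/2 = -1*½ = -½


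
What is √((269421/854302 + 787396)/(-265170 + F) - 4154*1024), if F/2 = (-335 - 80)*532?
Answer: I*√387647039534295727889756853895/301880426230 ≈ 2062.4*I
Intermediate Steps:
F = -441560 (F = 2*((-335 - 80)*532) = 2*(-415*532) = 2*(-220780) = -441560)
√((269421/854302 + 787396)/(-265170 + F) - 4154*1024) = √((269421/854302 + 787396)/(-265170 - 441560) - 4154*1024) = √((269421*(1/854302) + 787396)/(-706730) - 4253696) = √((269421/854302 + 787396)*(-1/706730) - 4253696) = √((672674247013/854302)*(-1/706730) - 4253696) = √(-672674247013/603760852460 - 4253696) = √(-2568215795739939173/603760852460) = I*√387647039534295727889756853895/301880426230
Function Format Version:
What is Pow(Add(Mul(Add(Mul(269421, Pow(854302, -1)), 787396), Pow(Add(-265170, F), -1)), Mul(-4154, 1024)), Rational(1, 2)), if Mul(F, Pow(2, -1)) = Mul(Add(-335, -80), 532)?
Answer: Mul(Rational(1, 301880426230), I, Pow(387647039534295727889756853895, Rational(1, 2))) ≈ Mul(2062.4, I)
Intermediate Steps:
F = -441560 (F = Mul(2, Mul(Add(-335, -80), 532)) = Mul(2, Mul(-415, 532)) = Mul(2, -220780) = -441560)
Pow(Add(Mul(Add(Mul(269421, Pow(854302, -1)), 787396), Pow(Add(-265170, F), -1)), Mul(-4154, 1024)), Rational(1, 2)) = Pow(Add(Mul(Add(Mul(269421, Pow(854302, -1)), 787396), Pow(Add(-265170, -441560), -1)), Mul(-4154, 1024)), Rational(1, 2)) = Pow(Add(Mul(Add(Mul(269421, Rational(1, 854302)), 787396), Pow(-706730, -1)), -4253696), Rational(1, 2)) = Pow(Add(Mul(Add(Rational(269421, 854302), 787396), Rational(-1, 706730)), -4253696), Rational(1, 2)) = Pow(Add(Mul(Rational(672674247013, 854302), Rational(-1, 706730)), -4253696), Rational(1, 2)) = Pow(Add(Rational(-672674247013, 603760852460), -4253696), Rational(1, 2)) = Pow(Rational(-2568215795739939173, 603760852460), Rational(1, 2)) = Mul(Rational(1, 301880426230), I, Pow(387647039534295727889756853895, Rational(1, 2)))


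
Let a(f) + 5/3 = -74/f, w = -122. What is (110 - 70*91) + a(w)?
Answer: -1145774/183 ≈ -6261.1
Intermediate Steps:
a(f) = -5/3 - 74/f
(110 - 70*91) + a(w) = (110 - 70*91) + (-5/3 - 74/(-122)) = (110 - 6370) + (-5/3 - 74*(-1/122)) = -6260 + (-5/3 + 37/61) = -6260 - 194/183 = -1145774/183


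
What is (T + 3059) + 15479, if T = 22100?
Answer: 40638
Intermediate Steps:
(T + 3059) + 15479 = (22100 + 3059) + 15479 = 25159 + 15479 = 40638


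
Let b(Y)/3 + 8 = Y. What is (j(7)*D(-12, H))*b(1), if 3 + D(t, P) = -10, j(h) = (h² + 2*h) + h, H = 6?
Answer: 19110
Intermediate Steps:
b(Y) = -24 + 3*Y
j(h) = h² + 3*h
D(t, P) = -13 (D(t, P) = -3 - 10 = -13)
(j(7)*D(-12, H))*b(1) = ((7*(3 + 7))*(-13))*(-24 + 3*1) = ((7*10)*(-13))*(-24 + 3) = (70*(-13))*(-21) = -910*(-21) = 19110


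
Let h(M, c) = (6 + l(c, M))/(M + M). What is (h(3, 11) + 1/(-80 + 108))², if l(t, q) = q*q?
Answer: 5041/784 ≈ 6.4298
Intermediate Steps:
l(t, q) = q²
h(M, c) = (6 + M²)/(2*M) (h(M, c) = (6 + M²)/(M + M) = (6 + M²)/((2*M)) = (6 + M²)*(1/(2*M)) = (6 + M²)/(2*M))
(h(3, 11) + 1/(-80 + 108))² = (((½)*3 + 3/3) + 1/(-80 + 108))² = ((3/2 + 3*(⅓)) + 1/28)² = ((3/2 + 1) + 1/28)² = (5/2 + 1/28)² = (71/28)² = 5041/784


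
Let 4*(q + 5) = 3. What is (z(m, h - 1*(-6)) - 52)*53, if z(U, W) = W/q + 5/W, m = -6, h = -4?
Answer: -90047/34 ≈ -2648.4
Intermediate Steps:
q = -17/4 (q = -5 + (1/4)*3 = -5 + 3/4 = -17/4 ≈ -4.2500)
z(U, W) = 5/W - 4*W/17 (z(U, W) = W/(-17/4) + 5/W = W*(-4/17) + 5/W = -4*W/17 + 5/W = 5/W - 4*W/17)
(z(m, h - 1*(-6)) - 52)*53 = ((5/(-4 - 1*(-6)) - 4*(-4 - 1*(-6))/17) - 52)*53 = ((5/(-4 + 6) - 4*(-4 + 6)/17) - 52)*53 = ((5/2 - 4/17*2) - 52)*53 = ((5*(1/2) - 8/17) - 52)*53 = ((5/2 - 8/17) - 52)*53 = (69/34 - 52)*53 = -1699/34*53 = -90047/34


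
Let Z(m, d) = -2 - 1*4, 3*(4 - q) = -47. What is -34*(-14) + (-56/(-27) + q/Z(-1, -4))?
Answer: 25639/54 ≈ 474.80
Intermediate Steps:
q = 59/3 (q = 4 - ⅓*(-47) = 4 + 47/3 = 59/3 ≈ 19.667)
Z(m, d) = -6 (Z(m, d) = -2 - 4 = -6)
-34*(-14) + (-56/(-27) + q/Z(-1, -4)) = -34*(-14) + (-56/(-27) + (59/3)/(-6)) = 476 + (-56*(-1/27) + (59/3)*(-⅙)) = 476 + (56/27 - 59/18) = 476 - 65/54 = 25639/54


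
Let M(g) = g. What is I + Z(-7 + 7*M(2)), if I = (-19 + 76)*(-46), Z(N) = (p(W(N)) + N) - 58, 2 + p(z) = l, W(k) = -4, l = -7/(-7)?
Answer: -2674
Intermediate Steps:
l = 1 (l = -7*(-1/7) = 1)
p(z) = -1 (p(z) = -2 + 1 = -1)
Z(N) = -59 + N (Z(N) = (-1 + N) - 58 = -59 + N)
I = -2622 (I = 57*(-46) = -2622)
I + Z(-7 + 7*M(2)) = -2622 + (-59 + (-7 + 7*2)) = -2622 + (-59 + (-7 + 14)) = -2622 + (-59 + 7) = -2622 - 52 = -2674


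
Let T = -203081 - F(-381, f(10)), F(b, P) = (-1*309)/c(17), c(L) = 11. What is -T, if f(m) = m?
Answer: 2233582/11 ≈ 2.0305e+5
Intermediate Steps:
F(b, P) = -309/11 (F(b, P) = -1*309/11 = -309*1/11 = -309/11)
T = -2233582/11 (T = -203081 - 1*(-309/11) = -203081 + 309/11 = -2233582/11 ≈ -2.0305e+5)
-T = -1*(-2233582/11) = 2233582/11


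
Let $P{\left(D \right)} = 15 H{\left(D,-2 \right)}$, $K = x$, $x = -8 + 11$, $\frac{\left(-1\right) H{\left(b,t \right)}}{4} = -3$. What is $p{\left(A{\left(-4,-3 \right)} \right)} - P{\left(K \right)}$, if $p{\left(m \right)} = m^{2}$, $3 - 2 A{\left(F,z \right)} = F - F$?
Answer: $- \frac{711}{4} \approx -177.75$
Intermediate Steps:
$A{\left(F,z \right)} = \frac{3}{2}$ ($A{\left(F,z \right)} = \frac{3}{2} - \frac{F - F}{2} = \frac{3}{2} - 0 = \frac{3}{2} + 0 = \frac{3}{2}$)
$H{\left(b,t \right)} = 12$ ($H{\left(b,t \right)} = \left(-4\right) \left(-3\right) = 12$)
$x = 3$
$K = 3$
$P{\left(D \right)} = 180$ ($P{\left(D \right)} = 15 \cdot 12 = 180$)
$p{\left(A{\left(-4,-3 \right)} \right)} - P{\left(K \right)} = \left(\frac{3}{2}\right)^{2} - 180 = \frac{9}{4} - 180 = - \frac{711}{4}$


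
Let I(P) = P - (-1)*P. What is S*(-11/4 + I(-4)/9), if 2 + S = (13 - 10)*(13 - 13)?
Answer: 131/18 ≈ 7.2778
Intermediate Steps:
I(P) = 2*P (I(P) = P + P = 2*P)
S = -2 (S = -2 + (13 - 10)*(13 - 13) = -2 + 3*0 = -2 + 0 = -2)
S*(-11/4 + I(-4)/9) = -2*(-11/4 + (2*(-4))/9) = -2*(-11*¼ - 8*⅑) = -2*(-11/4 - 8/9) = -2*(-131/36) = 131/18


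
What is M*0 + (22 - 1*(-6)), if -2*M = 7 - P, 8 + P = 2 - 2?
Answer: 28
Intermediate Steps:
P = -8 (P = -8 + (2 - 2) = -8 + 0 = -8)
M = -15/2 (M = -(7 - 1*(-8))/2 = -(7 + 8)/2 = -½*15 = -15/2 ≈ -7.5000)
M*0 + (22 - 1*(-6)) = -15/2*0 + (22 - 1*(-6)) = 0 + (22 + 6) = 0 + 28 = 28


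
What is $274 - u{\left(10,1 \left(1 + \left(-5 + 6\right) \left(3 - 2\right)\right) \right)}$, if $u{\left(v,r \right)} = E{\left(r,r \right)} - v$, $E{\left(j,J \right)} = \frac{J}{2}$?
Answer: $283$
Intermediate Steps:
$E{\left(j,J \right)} = \frac{J}{2}$ ($E{\left(j,J \right)} = J \frac{1}{2} = \frac{J}{2}$)
$u{\left(v,r \right)} = \frac{r}{2} - v$
$274 - u{\left(10,1 \left(1 + \left(-5 + 6\right) \left(3 - 2\right)\right) \right)} = 274 - \left(\frac{1 \left(1 + \left(-5 + 6\right) \left(3 - 2\right)\right)}{2} - 10\right) = 274 - \left(\frac{1 \left(1 + 1 \left(3 + \left(-2 + 0\right)\right)\right)}{2} - 10\right) = 274 - \left(\frac{1 \left(1 + 1 \left(3 - 2\right)\right)}{2} - 10\right) = 274 - \left(\frac{1 \left(1 + 1 \cdot 1\right)}{2} - 10\right) = 274 - \left(\frac{1 \left(1 + 1\right)}{2} - 10\right) = 274 - \left(\frac{1 \cdot 2}{2} - 10\right) = 274 - \left(\frac{1}{2} \cdot 2 - 10\right) = 274 - \left(1 - 10\right) = 274 - -9 = 274 + 9 = 283$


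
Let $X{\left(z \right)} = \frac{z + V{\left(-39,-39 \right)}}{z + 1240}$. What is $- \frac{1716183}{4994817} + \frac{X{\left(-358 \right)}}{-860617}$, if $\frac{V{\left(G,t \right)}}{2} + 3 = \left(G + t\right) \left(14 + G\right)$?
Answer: $- \frac{217118454554069}{631897790047083} \approx -0.3436$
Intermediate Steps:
$V{\left(G,t \right)} = -6 + 2 \left(14 + G\right) \left(G + t\right)$ ($V{\left(G,t \right)} = -6 + 2 \left(G + t\right) \left(14 + G\right) = -6 + 2 \left(14 + G\right) \left(G + t\right)$)
$X{\left(z \right)} = \frac{3894 + z}{1240 + z}$ ($X{\left(z \right)} = \frac{z + \left(-6 + 2 \left(-39\right)^{2} + 28 \left(-39\right) + 28 \left(-39\right) + 2 \left(-39\right) \left(-39\right)\right)}{z + 1240} = \frac{z - -3894}{1240 + z} = \frac{z + 3894}{1240 + z} = \frac{3894 + z}{1240 + z}$)
$- \frac{1716183}{4994817} + \frac{X{\left(-358 \right)}}{-860617} = - \frac{1716183}{4994817} + \frac{\frac{1}{1240 - 358} \left(3894 - 358\right)}{-860617} = \left(-1716183\right) \frac{1}{4994817} + \frac{1}{882} \cdot 3536 \left(- \frac{1}{860617}\right) = - \frac{572061}{1664939} + \frac{1}{882} \cdot 3536 \left(- \frac{1}{860617}\right) = - \frac{572061}{1664939} + \frac{1768}{441} \left(- \frac{1}{860617}\right) = - \frac{572061}{1664939} - \frac{1768}{379532097} = - \frac{217118454554069}{631897790047083}$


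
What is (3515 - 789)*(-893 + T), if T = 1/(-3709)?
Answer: -9028888188/3709 ≈ -2.4343e+6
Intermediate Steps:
T = -1/3709 ≈ -0.00026961
(3515 - 789)*(-893 + T) = (3515 - 789)*(-893 - 1/3709) = 2726*(-3312138/3709) = -9028888188/3709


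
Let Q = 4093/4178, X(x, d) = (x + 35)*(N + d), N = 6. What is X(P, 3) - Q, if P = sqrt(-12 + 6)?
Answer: 1311977/4178 + 9*I*sqrt(6) ≈ 314.02 + 22.045*I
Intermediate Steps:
P = I*sqrt(6) (P = sqrt(-6) = I*sqrt(6) ≈ 2.4495*I)
X(x, d) = (6 + d)*(35 + x) (X(x, d) = (x + 35)*(6 + d) = (35 + x)*(6 + d) = (6 + d)*(35 + x))
Q = 4093/4178 (Q = 4093*(1/4178) = 4093/4178 ≈ 0.97966)
X(P, 3) - Q = (210 + 6*(I*sqrt(6)) + 35*3 + 3*(I*sqrt(6))) - 1*4093/4178 = (210 + 6*I*sqrt(6) + 105 + 3*I*sqrt(6)) - 4093/4178 = (315 + 9*I*sqrt(6)) - 4093/4178 = 1311977/4178 + 9*I*sqrt(6)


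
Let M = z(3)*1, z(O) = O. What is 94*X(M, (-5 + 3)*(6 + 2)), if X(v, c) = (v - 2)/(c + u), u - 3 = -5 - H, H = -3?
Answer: -94/15 ≈ -6.2667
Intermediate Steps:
u = 1 (u = 3 + (-5 - 1*(-3)) = 3 + (-5 + 3) = 3 - 2 = 1)
M = 3 (M = 3*1 = 3)
X(v, c) = (-2 + v)/(1 + c) (X(v, c) = (v - 2)/(c + 1) = (-2 + v)/(1 + c))
94*X(M, (-5 + 3)*(6 + 2)) = 94*((-2 + 3)/(1 + (-5 + 3)*(6 + 2))) = 94*(1/(1 - 2*8)) = 94*(1/(1 - 16)) = 94*(1/(-15)) = 94*(-1/15*1) = 94*(-1/15) = -94/15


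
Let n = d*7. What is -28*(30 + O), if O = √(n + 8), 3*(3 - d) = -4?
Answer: -840 - 28*√345/3 ≈ -1013.4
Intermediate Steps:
d = 13/3 (d = 3 - ⅓*(-4) = 3 + 4/3 = 13/3 ≈ 4.3333)
n = 91/3 (n = (13/3)*7 = 91/3 ≈ 30.333)
O = √345/3 (O = √(91/3 + 8) = √(115/3) = √345/3 ≈ 6.1914)
-28*(30 + O) = -28*(30 + √345/3) = -840 - 28*√345/3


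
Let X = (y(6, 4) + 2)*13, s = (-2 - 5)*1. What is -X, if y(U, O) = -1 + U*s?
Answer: 533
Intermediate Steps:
s = -7 (s = -7*1 = -7)
y(U, O) = -1 - 7*U (y(U, O) = -1 + U*(-7) = -1 - 7*U)
X = -533 (X = ((-1 - 7*6) + 2)*13 = ((-1 - 42) + 2)*13 = (-43 + 2)*13 = -41*13 = -533)
-X = -1*(-533) = 533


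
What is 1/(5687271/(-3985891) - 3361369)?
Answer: -3985891/13398056132050 ≈ -2.9750e-7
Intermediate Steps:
1/(5687271/(-3985891) - 3361369) = 1/(5687271*(-1/3985891) - 3361369) = 1/(-5687271/3985891 - 3361369) = 1/(-13398056132050/3985891) = -3985891/13398056132050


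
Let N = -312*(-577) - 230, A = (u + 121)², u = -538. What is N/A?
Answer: 179794/173889 ≈ 1.0340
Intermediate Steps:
A = 173889 (A = (-538 + 121)² = (-417)² = 173889)
N = 179794 (N = 180024 - 230 = 179794)
N/A = 179794/173889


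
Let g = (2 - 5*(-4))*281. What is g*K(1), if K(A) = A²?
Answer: 6182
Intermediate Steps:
g = 6182 (g = (2 + 20)*281 = 22*281 = 6182)
g*K(1) = 6182*1² = 6182*1 = 6182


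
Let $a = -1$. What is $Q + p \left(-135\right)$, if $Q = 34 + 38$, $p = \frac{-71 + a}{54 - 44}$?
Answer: $1044$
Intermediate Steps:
$p = - \frac{36}{5}$ ($p = \frac{-71 - 1}{54 - 44} = - \frac{72}{10} = \left(-72\right) \frac{1}{10} = - \frac{36}{5} \approx -7.2$)
$Q = 72$
$Q + p \left(-135\right) = 72 - -972 = 72 + 972 = 1044$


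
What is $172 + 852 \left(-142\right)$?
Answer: $-120812$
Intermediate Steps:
$172 + 852 \left(-142\right) = 172 - 120984 = -120812$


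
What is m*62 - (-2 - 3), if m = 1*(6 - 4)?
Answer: 129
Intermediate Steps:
m = 2 (m = 1*2 = 2)
m*62 - (-2 - 3) = 2*62 - (-2 - 3) = 124 - 1*(-5) = 124 + 5 = 129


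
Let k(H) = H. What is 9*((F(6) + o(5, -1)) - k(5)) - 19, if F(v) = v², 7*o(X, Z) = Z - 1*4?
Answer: 1775/7 ≈ 253.57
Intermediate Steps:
o(X, Z) = -4/7 + Z/7 (o(X, Z) = (Z - 1*4)/7 = (Z - 4)/7 = (-4 + Z)/7 = -4/7 + Z/7)
9*((F(6) + o(5, -1)) - k(5)) - 19 = 9*((6² + (-4/7 + (⅐)*(-1))) - 1*5) - 19 = 9*((36 + (-4/7 - ⅐)) - 5) - 19 = 9*((36 - 5/7) - 5) - 19 = 9*(247/7 - 5) - 19 = 9*(212/7) - 19 = 1908/7 - 19 = 1775/7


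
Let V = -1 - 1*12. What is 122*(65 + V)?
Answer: 6344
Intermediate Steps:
V = -13 (V = -1 - 12 = -13)
122*(65 + V) = 122*(65 - 13) = 122*52 = 6344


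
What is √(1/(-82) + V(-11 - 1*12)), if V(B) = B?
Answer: I*√154734/82 ≈ 4.7971*I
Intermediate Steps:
√(1/(-82) + V(-11 - 1*12)) = √(1/(-82) + (-11 - 1*12)) = √(-1/82 + (-11 - 12)) = √(-1/82 - 23) = √(-1887/82) = I*√154734/82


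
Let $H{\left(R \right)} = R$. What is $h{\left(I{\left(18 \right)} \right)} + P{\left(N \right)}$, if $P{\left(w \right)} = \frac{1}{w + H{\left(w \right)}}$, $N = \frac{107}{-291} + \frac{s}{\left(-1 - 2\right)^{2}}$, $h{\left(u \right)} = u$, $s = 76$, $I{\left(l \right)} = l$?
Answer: $\frac{254709}{14102} \approx 18.062$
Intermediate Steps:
$N = \frac{7051}{873}$ ($N = \frac{107}{-291} + \frac{76}{\left(-1 - 2\right)^{2}} = 107 \left(- \frac{1}{291}\right) + \frac{76}{\left(-3\right)^{2}} = - \frac{107}{291} + \frac{76}{9} = \frac{7051}{873} \approx 8.0768$)
$P{\left(w \right)} = \frac{1}{2 w}$ ($P{\left(w \right)} = \frac{1}{w + w} = \frac{1}{2 w}$)
$h{\left(I{\left(18 \right)} \right)} + P{\left(N \right)} = 18 + \frac{1}{2 \cdot \frac{7051}{873}} = 18 + \frac{1}{2} \cdot \frac{873}{7051} = 18 + \frac{873}{14102} = \frac{254709}{14102}$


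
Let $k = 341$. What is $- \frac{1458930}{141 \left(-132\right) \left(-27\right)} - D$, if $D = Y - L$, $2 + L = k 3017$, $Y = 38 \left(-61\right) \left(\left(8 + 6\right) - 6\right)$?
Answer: $\frac{7974417041}{7614} \approx 1.0473 \cdot 10^{6}$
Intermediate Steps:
$Y = -18544$ ($Y = - 2318 \left(14 - 6\right) = \left(-2318\right) 8 = -18544$)
$L = 1028795$ ($L = -2 + 341 \cdot 3017 = -2 + 1028797 = 1028795$)
$D = -1047339$ ($D = -18544 - 1028795 = -1047339$)
$- \frac{1458930}{141 \left(-132\right) \left(-27\right)} - D = - \frac{1458930}{141 \left(-132\right) \left(-27\right)} - -1047339 = - \frac{1458930}{\left(-18612\right) \left(-27\right)} + 1047339 = - \frac{1458930}{502524} + 1047339 = \left(-1458930\right) \frac{1}{502524} + 1047339 = - \frac{22105}{7614} + 1047339 = \frac{7974417041}{7614}$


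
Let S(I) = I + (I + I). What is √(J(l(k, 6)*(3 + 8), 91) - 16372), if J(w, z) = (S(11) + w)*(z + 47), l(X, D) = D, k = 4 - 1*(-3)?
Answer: I*√2710 ≈ 52.058*I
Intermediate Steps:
k = 7 (k = 4 + 3 = 7)
S(I) = 3*I (S(I) = I + 2*I = 3*I)
J(w, z) = (33 + w)*(47 + z) (J(w, z) = (3*11 + w)*(z + 47) = (33 + w)*(47 + z))
√(J(l(k, 6)*(3 + 8), 91) - 16372) = √((1551 + 33*91 + 47*(6*(3 + 8)) + (6*(3 + 8))*91) - 16372) = √((1551 + 3003 + 47*(6*11) + (6*11)*91) - 16372) = √((1551 + 3003 + 47*66 + 66*91) - 16372) = √((1551 + 3003 + 3102 + 6006) - 16372) = √(13662 - 16372) = √(-2710) = I*√2710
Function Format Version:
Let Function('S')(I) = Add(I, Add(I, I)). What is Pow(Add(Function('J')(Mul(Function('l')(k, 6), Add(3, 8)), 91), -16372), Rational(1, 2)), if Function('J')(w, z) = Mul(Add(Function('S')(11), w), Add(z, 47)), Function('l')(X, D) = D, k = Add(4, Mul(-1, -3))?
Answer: Mul(I, Pow(2710, Rational(1, 2))) ≈ Mul(52.058, I)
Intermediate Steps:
k = 7 (k = Add(4, 3) = 7)
Function('S')(I) = Mul(3, I) (Function('S')(I) = Add(I, Mul(2, I)) = Mul(3, I))
Function('J')(w, z) = Mul(Add(33, w), Add(47, z)) (Function('J')(w, z) = Mul(Add(Mul(3, 11), w), Add(z, 47)) = Mul(Add(33, w), Add(47, z)))
Pow(Add(Function('J')(Mul(Function('l')(k, 6), Add(3, 8)), 91), -16372), Rational(1, 2)) = Pow(Add(Add(1551, Mul(33, 91), Mul(47, Mul(6, Add(3, 8))), Mul(Mul(6, Add(3, 8)), 91)), -16372), Rational(1, 2)) = Pow(Add(Add(1551, 3003, Mul(47, Mul(6, 11)), Mul(Mul(6, 11), 91)), -16372), Rational(1, 2)) = Pow(Add(Add(1551, 3003, Mul(47, 66), Mul(66, 91)), -16372), Rational(1, 2)) = Pow(Add(Add(1551, 3003, 3102, 6006), -16372), Rational(1, 2)) = Pow(Add(13662, -16372), Rational(1, 2)) = Pow(-2710, Rational(1, 2)) = Mul(I, Pow(2710, Rational(1, 2)))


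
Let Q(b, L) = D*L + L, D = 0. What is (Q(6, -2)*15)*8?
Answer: -240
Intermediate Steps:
Q(b, L) = L (Q(b, L) = 0*L + L = 0 + L = L)
(Q(6, -2)*15)*8 = -2*15*8 = -30*8 = -240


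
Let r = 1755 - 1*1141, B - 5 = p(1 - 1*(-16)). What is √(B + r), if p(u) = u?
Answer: 2*√159 ≈ 25.219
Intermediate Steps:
B = 22 (B = 5 + (1 - 1*(-16)) = 5 + (1 + 16) = 5 + 17 = 22)
r = 614 (r = 1755 - 1141 = 614)
√(B + r) = √(22 + 614) = √636 = 2*√159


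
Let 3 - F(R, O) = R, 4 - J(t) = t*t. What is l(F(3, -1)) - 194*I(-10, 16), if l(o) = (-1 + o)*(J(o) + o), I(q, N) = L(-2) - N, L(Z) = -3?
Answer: 3682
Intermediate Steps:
J(t) = 4 - t² (J(t) = 4 - t*t = 4 - t²)
F(R, O) = 3 - R
I(q, N) = -3 - N
l(o) = (-1 + o)*(4 + o - o²) (l(o) = (-1 + o)*((4 - o²) + o) = (-1 + o)*(4 + o - o²))
l(F(3, -1)) - 194*I(-10, 16) = (-4 - (3 - 1*3)³ + 2*(3 - 1*3)² + 3*(3 - 1*3)) - 194*(-3 - 1*16) = (-4 - (3 - 3)³ + 2*(3 - 3)² + 3*(3 - 3)) - 194*(-3 - 16) = (-4 - 1*0³ + 2*0² + 3*0) - 194*(-19) = (-4 - 1*0 + 2*0 + 0) + 3686 = (-4 + 0 + 0 + 0) + 3686 = -4 + 3686 = 3682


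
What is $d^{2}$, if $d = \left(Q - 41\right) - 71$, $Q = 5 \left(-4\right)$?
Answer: $17424$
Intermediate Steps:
$Q = -20$
$d = -132$ ($d = \left(-20 - 41\right) - 71 = -61 - 71 = -132$)
$d^{2} = \left(-132\right)^{2} = 17424$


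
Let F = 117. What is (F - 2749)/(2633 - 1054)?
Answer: -2632/1579 ≈ -1.6669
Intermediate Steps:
(F - 2749)/(2633 - 1054) = (117 - 2749)/(2633 - 1054) = -2632/1579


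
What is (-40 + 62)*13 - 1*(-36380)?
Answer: 36666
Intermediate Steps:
(-40 + 62)*13 - 1*(-36380) = 22*13 + 36380 = 286 + 36380 = 36666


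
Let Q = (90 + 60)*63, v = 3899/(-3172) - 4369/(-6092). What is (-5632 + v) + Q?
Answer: 4610529112/1207739 ≈ 3817.5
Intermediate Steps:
v = -618390/1207739 (v = 3899*(-1/3172) - 4369*(-1/6092) = -3899/3172 + 4369/6092 = -618390/1207739 ≈ -0.51202)
Q = 9450 (Q = 150*63 = 9450)
(-5632 + v) + Q = (-5632 - 618390/1207739) + 9450 = -6802604438/1207739 + 9450 = 4610529112/1207739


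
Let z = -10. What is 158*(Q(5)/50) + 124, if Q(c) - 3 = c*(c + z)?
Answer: 1362/25 ≈ 54.480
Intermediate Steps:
Q(c) = 3 + c*(-10 + c) (Q(c) = 3 + c*(c - 10) = 3 + c*(-10 + c))
158*(Q(5)/50) + 124 = 158*((3 + 5**2 - 10*5)/50) + 124 = 158*((3 + 25 - 50)*(1/50)) + 124 = 158*(-22*1/50) + 124 = 158*(-11/25) + 124 = -1738/25 + 124 = 1362/25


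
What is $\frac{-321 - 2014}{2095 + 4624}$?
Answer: $- \frac{2335}{6719} \approx -0.34752$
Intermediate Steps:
$\frac{-321 - 2014}{2095 + 4624} = - \frac{2335}{6719}$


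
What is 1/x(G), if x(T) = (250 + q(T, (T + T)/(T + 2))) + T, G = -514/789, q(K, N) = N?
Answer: 209874/52129003 ≈ 0.0040260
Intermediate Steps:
G = -514/789 (G = -514*1/789 = -514/789 ≈ -0.65146)
x(T) = 250 + T + 2*T/(2 + T) (x(T) = (250 + (T + T)/(T + 2)) + T = (250 + (2*T)/(2 + T)) + T = (250 + 2*T/(2 + T)) + T = 250 + T + 2*T/(2 + T))
1/x(G) = 1/((500 + (-514/789)² + 254*(-514/789))/(2 - 514/789)) = 1/((500 + 264196/622521 - 130556/789)/(1064/789)) = 1/((789/1064)*(208516012/622521)) = 1/(52129003/209874) = 209874/52129003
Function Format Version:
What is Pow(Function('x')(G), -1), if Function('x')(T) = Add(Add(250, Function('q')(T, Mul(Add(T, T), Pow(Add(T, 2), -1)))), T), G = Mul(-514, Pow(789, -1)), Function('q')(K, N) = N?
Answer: Rational(209874, 52129003) ≈ 0.0040260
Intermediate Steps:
G = Rational(-514, 789) (G = Mul(-514, Rational(1, 789)) = Rational(-514, 789) ≈ -0.65146)
Function('x')(T) = Add(250, T, Mul(2, T, Pow(Add(2, T), -1))) (Function('x')(T) = Add(Add(250, Mul(Add(T, T), Pow(Add(T, 2), -1))), T) = Add(Add(250, Mul(Mul(2, T), Pow(Add(2, T), -1))), T) = Add(Add(250, Mul(2, T, Pow(Add(2, T), -1))), T) = Add(250, T, Mul(2, T, Pow(Add(2, T), -1))))
Pow(Function('x')(G), -1) = Pow(Mul(Pow(Add(2, Rational(-514, 789)), -1), Add(500, Pow(Rational(-514, 789), 2), Mul(254, Rational(-514, 789)))), -1) = Pow(Mul(Pow(Rational(1064, 789), -1), Add(500, Rational(264196, 622521), Rational(-130556, 789))), -1) = Pow(Mul(Rational(789, 1064), Rational(208516012, 622521)), -1) = Pow(Rational(52129003, 209874), -1) = Rational(209874, 52129003)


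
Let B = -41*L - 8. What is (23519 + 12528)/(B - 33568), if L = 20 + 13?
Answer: -36047/34929 ≈ -1.0320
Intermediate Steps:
L = 33
B = -1361 (B = -41*33 - 8 = -1353 - 8 = -1361)
(23519 + 12528)/(B - 33568) = (23519 + 12528)/(-1361 - 33568) = 36047/(-34929) = 36047*(-1/34929) = -36047/34929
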